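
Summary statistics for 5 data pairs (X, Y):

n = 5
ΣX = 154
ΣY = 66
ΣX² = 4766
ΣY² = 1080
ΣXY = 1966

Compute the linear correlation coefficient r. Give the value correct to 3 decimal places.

r = (nΣXY − ΣXΣY) / √[(nΣX² − (ΣX)²)(nΣY² − (ΣY)²)]
Numerator: 5×1966 − 154×66 = -334
Denominator: √[(23830 − 23716)(5400 − 4356)] = √[114 × 1044] = 344.9870
r = -334 / 344.9870 ≈ -0.968

-0.968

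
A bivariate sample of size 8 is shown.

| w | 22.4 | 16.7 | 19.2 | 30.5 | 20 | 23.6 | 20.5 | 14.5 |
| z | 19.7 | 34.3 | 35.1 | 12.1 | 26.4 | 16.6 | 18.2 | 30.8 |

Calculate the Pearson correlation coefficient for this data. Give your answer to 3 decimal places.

-0.835

n = 8, Σw = 167.4, Σz = 193.2, Σw² = 3667, Σz² = 5195.4, Σwz = 3796.52
nΣwz − ΣwΣz = 30372.16 − 32341.68 = -1969.52
nΣw² − (Σw)² = 29336 − 28022.76 = 1313.24; nΣz² − (Σz)² = 41563.2 − 37326.24 = 4236.96
r = -1969.52 / √(1313.24 × 4236.96) = -1969.52 / 2358.8441 ≈ -0.835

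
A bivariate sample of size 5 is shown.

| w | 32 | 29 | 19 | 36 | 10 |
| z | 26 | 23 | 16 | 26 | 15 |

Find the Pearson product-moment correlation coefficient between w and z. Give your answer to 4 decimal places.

n = 5, Σw = 126, Σz = 106, Σw² = 3622, Σz² = 2362, Σwz = 2889
nΣwz − ΣwΣz = 14445 − 13356 = 1089
nΣw² − (Σw)² = 18110 − 15876 = 2234; nΣz² − (Σz)² = 11810 − 11236 = 574
r = 1089 / √(2234 × 574) = 1089 / 1132.3939 ≈ 0.9617

0.9617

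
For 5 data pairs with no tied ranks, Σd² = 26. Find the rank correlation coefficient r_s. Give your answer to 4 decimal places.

ρ = 1 − 6Σd² / [n(n²−1)] = 1 − 6×26 / (5×24)
  = 1 − 156/120 = 1 − 1.30000 ≈ -0.3000

-0.3000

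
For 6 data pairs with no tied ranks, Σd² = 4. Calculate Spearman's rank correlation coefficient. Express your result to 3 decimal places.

0.886

ρ = 1 − 6Σd² / [n(n²−1)] = 1 − 6×4 / (6×35)
  = 1 − 24/210 = 1 − 0.1143 ≈ 0.886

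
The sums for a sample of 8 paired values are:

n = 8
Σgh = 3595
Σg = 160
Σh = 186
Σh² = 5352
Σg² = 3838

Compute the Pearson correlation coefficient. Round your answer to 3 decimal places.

-0.154

r = (nΣgh − ΣgΣh) / √[(nΣg² − (Σg)²)(nΣh² − (Σh)²)]
Numerator: 8×3595 − 160×186 = -1000
Denominator: √[(30704 − 25600)(42816 − 34596)] = √[5104 × 8220] = 6477.2587
r = -1000 / 6477.2587 ≈ -0.154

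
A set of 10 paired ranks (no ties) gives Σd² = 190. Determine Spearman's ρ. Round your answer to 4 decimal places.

ρ = 1 − 6Σd² / [n(n²−1)] = 1 − 6×190 / (10×99)
  = 1 − 1140/990 = 1 − 1.15152 ≈ -0.1515

-0.1515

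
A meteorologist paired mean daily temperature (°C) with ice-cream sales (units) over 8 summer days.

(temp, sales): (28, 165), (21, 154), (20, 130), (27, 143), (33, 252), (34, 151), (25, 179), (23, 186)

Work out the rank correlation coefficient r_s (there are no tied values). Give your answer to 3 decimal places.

Rank temp: 6, 2, 1, 5, 7, 8, 4, 3
Rank sales: 5, 4, 1, 2, 8, 3, 6, 7
d = rank(temp) − rank(sales): 1, -2, 0, 3, -1, 5, -2, -4; Σd² = 60
ρ = 1 − 6Σd² / [n(n²−1)] = 1 − 6×60 / (8×63) = 1 − 360/504 ≈ 0.286

0.286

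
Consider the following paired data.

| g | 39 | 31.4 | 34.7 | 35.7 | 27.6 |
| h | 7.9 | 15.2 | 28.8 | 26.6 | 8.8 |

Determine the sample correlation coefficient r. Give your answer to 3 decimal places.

0.217

n = 5, Σg = 168.4, Σh = 87.3, Σg² = 5747.3, Σh² = 1907.89, Σgh = 2977.24
nΣgh − ΣgΣh = 14886.2 − 14701.32 = 184.88
nΣg² − (Σg)² = 28736.5 − 28358.56 = 377.94; nΣh² − (Σh)² = 9539.45 − 7621.29 = 1918.16
r = 184.88 / √(377.94 × 1918.16) = 184.88 / 851.4396 ≈ 0.217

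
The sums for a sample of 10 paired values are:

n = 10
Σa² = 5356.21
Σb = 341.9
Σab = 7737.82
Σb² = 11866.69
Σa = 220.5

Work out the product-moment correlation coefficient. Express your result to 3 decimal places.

r = (nΣab − ΣaΣb) / √[(nΣa² − (Σa)²)(nΣb² − (Σb)²)]
Numerator: 10×7737.82 − 220.5×341.9 = 1989.25
Denominator: √[(53562.1 − 48620.25)(118666.9 − 116895.61)] = √[4941.85 × 1771.29] = 2958.6229
r = 1989.25 / 2958.6229 ≈ 0.672

0.672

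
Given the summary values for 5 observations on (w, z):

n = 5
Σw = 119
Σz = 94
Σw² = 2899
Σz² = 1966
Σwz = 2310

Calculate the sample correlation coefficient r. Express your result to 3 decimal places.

0.632

r = (nΣwz − ΣwΣz) / √[(nΣw² − (Σw)²)(nΣz² − (Σz)²)]
Numerator: 5×2310 − 119×94 = 364
Denominator: √[(14495 − 14161)(9830 − 8836)] = √[334 × 994] = 576.1909
r = 364 / 576.1909 ≈ 0.632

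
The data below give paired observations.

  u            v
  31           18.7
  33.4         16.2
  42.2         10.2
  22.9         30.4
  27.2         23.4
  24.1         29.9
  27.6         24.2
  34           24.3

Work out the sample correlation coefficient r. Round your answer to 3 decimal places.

n = 8, Σu = 242.4, Σv = 177.3, Σu² = 7620.22, Σv² = 4258.03, Σuv = 5098.57
nΣuv − ΣuΣv = 40788.56 − 42977.52 = -2188.96
nΣu² − (Σu)² = 60961.76 − 58757.76 = 2204; nΣv² − (Σv)² = 34064.24 − 31435.29 = 2628.95
r = -2188.96 / √(2204 × 2628.95) = -2188.96 / 2407.1157 ≈ -0.909

-0.909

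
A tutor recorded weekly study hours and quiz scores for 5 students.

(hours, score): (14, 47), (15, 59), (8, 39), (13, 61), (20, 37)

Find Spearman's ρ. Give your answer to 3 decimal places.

-0.300

Rank hours: 3, 4, 1, 2, 5
Rank score: 3, 4, 2, 5, 1
d = rank(hours) − rank(score): 0, 0, -1, -3, 4; Σd² = 26
ρ = 1 − 6Σd² / [n(n²−1)] = 1 − 6×26 / (5×24) = 1 − 156/120 ≈ -0.300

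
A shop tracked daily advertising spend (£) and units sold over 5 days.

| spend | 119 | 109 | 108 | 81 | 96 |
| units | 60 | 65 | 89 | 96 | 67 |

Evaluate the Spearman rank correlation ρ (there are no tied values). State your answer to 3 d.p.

-0.900

Rank spend: 5, 4, 3, 1, 2
Rank units: 1, 2, 4, 5, 3
d = rank(spend) − rank(units): 4, 2, -1, -4, -1; Σd² = 38
ρ = 1 − 6Σd² / [n(n²−1)] = 1 − 6×38 / (5×24) = 1 − 228/120 ≈ -0.900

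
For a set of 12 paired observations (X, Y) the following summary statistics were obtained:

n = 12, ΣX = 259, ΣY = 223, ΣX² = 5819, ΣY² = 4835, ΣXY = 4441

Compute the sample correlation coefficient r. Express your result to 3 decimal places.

r = (nΣXY − ΣXΣY) / √[(nΣX² − (ΣX)²)(nΣY² − (ΣY)²)]
Numerator: 12×4441 − 259×223 = -4465
Denominator: √[(69828 − 67081)(58020 − 49729)] = √[2747 × 8291] = 4772.3555
r = -4465 / 4772.3555 ≈ -0.936

-0.936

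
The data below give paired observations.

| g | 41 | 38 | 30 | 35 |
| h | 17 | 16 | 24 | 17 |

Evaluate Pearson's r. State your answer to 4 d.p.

-0.8458

n = 4, Σg = 144, Σh = 74, Σg² = 5250, Σh² = 1410, Σgh = 2620
nΣgh − ΣgΣh = 10480 − 10656 = -176
nΣg² − (Σg)² = 21000 − 20736 = 264; nΣh² − (Σh)² = 5640 − 5476 = 164
r = -176 / √(264 × 164) = -176 / 208.0769 ≈ -0.8458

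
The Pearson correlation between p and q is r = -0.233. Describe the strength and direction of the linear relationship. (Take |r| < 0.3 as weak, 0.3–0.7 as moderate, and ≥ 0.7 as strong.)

r = -0.233 < 0 so the relationship is negative.
|r| = 0.233, which falls in the weak range.

weak negative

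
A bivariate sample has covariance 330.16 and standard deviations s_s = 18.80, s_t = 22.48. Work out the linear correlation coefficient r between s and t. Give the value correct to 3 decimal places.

r = Cov(s,t) / (s_s · s_t) = 330.16 / (18.80 × 22.48)
  = 330.16 / 422.6240 ≈ 0.781

0.781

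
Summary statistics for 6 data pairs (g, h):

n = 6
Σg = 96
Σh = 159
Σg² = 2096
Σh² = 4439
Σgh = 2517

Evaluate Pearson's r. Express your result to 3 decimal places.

r = (nΣgh − ΣgΣh) / √[(nΣg² − (Σg)²)(nΣh² − (Σh)²)]
Numerator: 6×2517 − 96×159 = -162
Denominator: √[(12576 − 9216)(26634 − 25281)] = √[3360 × 1353] = 2132.1538
r = -162 / 2132.1538 ≈ -0.076

-0.076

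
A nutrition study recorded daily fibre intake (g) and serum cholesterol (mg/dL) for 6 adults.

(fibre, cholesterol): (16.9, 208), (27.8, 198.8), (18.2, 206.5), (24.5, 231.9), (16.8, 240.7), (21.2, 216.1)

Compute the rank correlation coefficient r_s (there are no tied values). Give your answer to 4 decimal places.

-0.4857

Rank fibre: 2, 6, 3, 5, 1, 4
Rank cholesterol: 3, 1, 2, 5, 6, 4
d = rank(fibre) − rank(cholesterol): -1, 5, 1, 0, -5, 0; Σd² = 52
ρ = 1 − 6Σd² / [n(n²−1)] = 1 − 6×52 / (6×35) = 1 − 312/210 ≈ -0.4857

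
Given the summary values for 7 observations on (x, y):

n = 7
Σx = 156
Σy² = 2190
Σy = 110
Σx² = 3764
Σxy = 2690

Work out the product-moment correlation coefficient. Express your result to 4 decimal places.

0.6551

r = (nΣxy − ΣxΣy) / √[(nΣx² − (Σx)²)(nΣy² − (Σy)²)]
Numerator: 7×2690 − 156×110 = 1670
Denominator: √[(26348 − 24336)(15330 − 12100)] = √[2012 × 3230] = 2549.2666
r = 1670 / 2549.2666 ≈ 0.6551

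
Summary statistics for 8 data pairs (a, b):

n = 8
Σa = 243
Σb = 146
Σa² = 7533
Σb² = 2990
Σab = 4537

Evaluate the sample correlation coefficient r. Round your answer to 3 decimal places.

0.460

r = (nΣab − ΣaΣb) / √[(nΣa² − (Σa)²)(nΣb² − (Σb)²)]
Numerator: 8×4537 − 243×146 = 818
Denominator: √[(60264 − 59049)(23920 − 21316)] = √[1215 × 2604] = 1778.7243
r = 818 / 1778.7243 ≈ 0.460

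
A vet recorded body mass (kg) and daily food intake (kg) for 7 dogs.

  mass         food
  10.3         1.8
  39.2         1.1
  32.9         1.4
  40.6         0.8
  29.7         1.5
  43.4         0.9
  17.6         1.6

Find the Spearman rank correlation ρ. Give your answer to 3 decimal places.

Rank mass: 1, 5, 4, 6, 3, 7, 2
Rank food: 7, 3, 4, 1, 5, 2, 6
d = rank(mass) − rank(food): -6, 2, 0, 5, -2, 5, -4; Σd² = 110
ρ = 1 − 6Σd² / [n(n²−1)] = 1 − 6×110 / (7×48) = 1 − 660/336 ≈ -0.964

-0.964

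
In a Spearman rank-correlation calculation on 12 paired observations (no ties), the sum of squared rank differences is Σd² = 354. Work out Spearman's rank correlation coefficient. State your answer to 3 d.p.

ρ = 1 − 6Σd² / [n(n²−1)] = 1 − 6×354 / (12×143)
  = 1 − 2124/1716 = 1 − 1.2378 ≈ -0.238

-0.238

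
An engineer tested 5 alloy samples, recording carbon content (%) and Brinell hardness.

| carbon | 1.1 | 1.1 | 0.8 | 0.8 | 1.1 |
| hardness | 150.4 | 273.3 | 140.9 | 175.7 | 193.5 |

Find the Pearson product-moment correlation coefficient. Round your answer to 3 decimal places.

n = 5, Σx = 4.9, Σy = 933.8, Σx² = 4.91, Σy² = 185478.6, Σxy = 932.2
nΣxy − ΣxΣy = 4661 − 4575.62 = 85.38
nΣx² − (Σx)² = 24.55 − 24.01 = 0.54; nΣy² − (Σy)² = 927393 − 871982.44 = 55410.56
r = 85.38 / √(0.54 × 55410.56) = 85.38 / 172.9789 ≈ 0.494

0.494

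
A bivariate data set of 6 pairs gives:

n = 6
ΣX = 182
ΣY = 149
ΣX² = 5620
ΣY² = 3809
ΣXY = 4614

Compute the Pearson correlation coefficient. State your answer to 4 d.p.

r = (nΣXY − ΣXΣY) / √[(nΣX² − (ΣX)²)(nΣY² − (ΣY)²)]
Numerator: 6×4614 − 182×149 = 566
Denominator: √[(33720 − 33124)(22854 − 22201)] = √[596 × 653] = 623.8493
r = 566 / 623.8493 ≈ 0.9073

0.9073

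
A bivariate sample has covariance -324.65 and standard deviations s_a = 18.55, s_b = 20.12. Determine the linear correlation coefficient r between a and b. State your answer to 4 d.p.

-0.8698

r = Cov(a,b) / (s_a · s_b) = -324.65 / (18.55 × 20.12)
  = -324.65 / 373.2260 ≈ -0.8698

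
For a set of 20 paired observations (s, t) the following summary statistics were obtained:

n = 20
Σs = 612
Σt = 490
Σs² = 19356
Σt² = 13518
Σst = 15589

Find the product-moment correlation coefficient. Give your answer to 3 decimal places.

0.610

r = (nΣst − ΣsΣt) / √[(nΣs² − (Σs)²)(nΣt² − (Σt)²)]
Numerator: 20×15589 − 612×490 = 11900
Denominator: √[(387120 − 374544)(270360 − 240100)] = √[12576 × 30260] = 19507.6846
r = 11900 / 19507.6846 ≈ 0.610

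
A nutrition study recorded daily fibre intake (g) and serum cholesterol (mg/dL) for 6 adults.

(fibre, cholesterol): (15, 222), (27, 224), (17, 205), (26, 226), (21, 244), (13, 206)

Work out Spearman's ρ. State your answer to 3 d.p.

0.600

Rank fibre: 2, 6, 3, 5, 4, 1
Rank cholesterol: 3, 4, 1, 5, 6, 2
d = rank(fibre) − rank(cholesterol): -1, 2, 2, 0, -2, -1; Σd² = 14
ρ = 1 − 6Σd² / [n(n²−1)] = 1 − 6×14 / (6×35) = 1 − 84/210 ≈ 0.600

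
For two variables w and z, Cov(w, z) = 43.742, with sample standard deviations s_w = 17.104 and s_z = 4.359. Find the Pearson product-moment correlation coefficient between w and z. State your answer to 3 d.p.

r = Cov(w,z) / (s_w · s_z) = 43.742 / (17.104 × 4.359)
  = 43.742 / 74.5563 ≈ 0.587

0.587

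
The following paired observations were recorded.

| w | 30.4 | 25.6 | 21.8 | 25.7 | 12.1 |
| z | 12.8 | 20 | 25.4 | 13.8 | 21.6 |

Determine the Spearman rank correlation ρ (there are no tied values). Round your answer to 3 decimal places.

Rank w: 5, 3, 2, 4, 1
Rank z: 1, 3, 5, 2, 4
d = rank(w) − rank(z): 4, 0, -3, 2, -3; Σd² = 38
ρ = 1 − 6Σd² / [n(n²−1)] = 1 − 6×38 / (5×24) = 1 − 228/120 ≈ -0.900

-0.900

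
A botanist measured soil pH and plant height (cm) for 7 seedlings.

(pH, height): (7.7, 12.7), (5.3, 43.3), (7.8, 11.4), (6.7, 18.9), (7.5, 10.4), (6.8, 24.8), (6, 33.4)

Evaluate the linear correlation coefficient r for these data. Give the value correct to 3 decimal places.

-0.974

n = 7, Σx = 47.8, Σy = 154.9, Σx² = 331.6, Σy² = 4362.11, Σxy = 989.87
nΣxy − ΣxΣy = 6929.09 − 7404.22 = -475.13
nΣx² − (Σx)² = 2321.2 − 2284.84 = 36.36; nΣy² − (Σy)² = 30534.77 − 23994.01 = 6540.76
r = -475.13 / √(36.36 × 6540.76) = -475.13 / 487.6700 ≈ -0.974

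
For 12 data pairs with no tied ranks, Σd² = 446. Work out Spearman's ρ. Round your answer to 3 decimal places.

ρ = 1 − 6Σd² / [n(n²−1)] = 1 − 6×446 / (12×143)
  = 1 − 2676/1716 = 1 − 1.5594 ≈ -0.559

-0.559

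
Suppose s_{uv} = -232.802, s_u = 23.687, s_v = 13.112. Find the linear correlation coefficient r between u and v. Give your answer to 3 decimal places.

r = Cov(u,v) / (s_u · s_v) = -232.802 / (23.687 × 13.112)
  = -232.802 / 310.5839 ≈ -0.750

-0.750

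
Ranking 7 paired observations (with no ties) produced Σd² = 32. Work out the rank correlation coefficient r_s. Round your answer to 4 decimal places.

0.4286

ρ = 1 − 6Σd² / [n(n²−1)] = 1 − 6×32 / (7×48)
  = 1 − 192/336 = 1 − 0.57143 ≈ 0.4286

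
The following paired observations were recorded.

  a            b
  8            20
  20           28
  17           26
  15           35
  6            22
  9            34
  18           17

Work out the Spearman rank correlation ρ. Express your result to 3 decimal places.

Rank a: 2, 7, 5, 4, 1, 3, 6
Rank b: 2, 5, 4, 7, 3, 6, 1
d = rank(a) − rank(b): 0, 2, 1, -3, -2, -3, 5; Σd² = 52
ρ = 1 − 6Σd² / [n(n²−1)] = 1 − 6×52 / (7×48) = 1 − 312/336 ≈ 0.071

0.071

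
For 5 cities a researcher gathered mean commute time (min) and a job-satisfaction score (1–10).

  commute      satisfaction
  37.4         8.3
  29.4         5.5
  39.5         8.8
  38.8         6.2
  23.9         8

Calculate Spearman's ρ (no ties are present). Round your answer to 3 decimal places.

0.500

Rank commute: 3, 2, 5, 4, 1
Rank satisfaction: 4, 1, 5, 2, 3
d = rank(commute) − rank(satisfaction): -1, 1, 0, 2, -2; Σd² = 10
ρ = 1 − 6Σd² / [n(n²−1)] = 1 − 6×10 / (5×24) = 1 − 60/120 ≈ 0.500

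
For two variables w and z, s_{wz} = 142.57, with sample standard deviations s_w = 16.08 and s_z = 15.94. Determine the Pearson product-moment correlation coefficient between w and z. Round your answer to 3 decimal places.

0.556

r = Cov(w,z) / (s_w · s_z) = 142.57 / (16.08 × 15.94)
  = 142.57 / 256.3152 ≈ 0.556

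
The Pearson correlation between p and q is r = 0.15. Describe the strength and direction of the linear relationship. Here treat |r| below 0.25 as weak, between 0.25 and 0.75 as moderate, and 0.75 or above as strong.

weak positive

r = 0.15 > 0 so the relationship is positive.
|r| = 0.15, which falls in the weak range.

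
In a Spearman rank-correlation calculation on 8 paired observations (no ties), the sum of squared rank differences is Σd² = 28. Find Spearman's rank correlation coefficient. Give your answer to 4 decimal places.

0.6667

ρ = 1 − 6Σd² / [n(n²−1)] = 1 − 6×28 / (8×63)
  = 1 − 168/504 = 1 − 0.33333 ≈ 0.6667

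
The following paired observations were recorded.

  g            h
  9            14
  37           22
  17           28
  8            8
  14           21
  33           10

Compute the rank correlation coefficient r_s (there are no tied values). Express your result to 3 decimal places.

0.543

Rank g: 2, 6, 4, 1, 3, 5
Rank h: 3, 5, 6, 1, 4, 2
d = rank(g) − rank(h): -1, 1, -2, 0, -1, 3; Σd² = 16
ρ = 1 − 6Σd² / [n(n²−1)] = 1 − 6×16 / (6×35) = 1 − 96/210 ≈ 0.543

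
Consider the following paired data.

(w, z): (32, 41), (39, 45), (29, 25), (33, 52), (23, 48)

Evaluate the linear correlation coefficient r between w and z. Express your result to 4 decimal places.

0.1181

n = 5, Σw = 156, Σz = 211, Σw² = 5004, Σz² = 9339, Σwz = 6612
nΣwz − ΣwΣz = 33060 − 32916 = 144
nΣw² − (Σw)² = 25020 − 24336 = 684; nΣz² − (Σz)² = 46695 − 44521 = 2174
r = 144 / √(684 × 2174) = 144 / 1219.4327 ≈ 0.1181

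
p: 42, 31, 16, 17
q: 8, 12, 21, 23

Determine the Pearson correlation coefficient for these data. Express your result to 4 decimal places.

n = 4, Σp = 106, Σq = 64, Σp² = 3270, Σq² = 1178, Σpq = 1435
nΣpq − ΣpΣq = 5740 − 6784 = -1044
nΣp² − (Σp)² = 13080 − 11236 = 1844; nΣq² − (Σq)² = 4712 − 4096 = 616
r = -1044 / √(1844 × 616) = -1044 / 1065.7880 ≈ -0.9796

-0.9796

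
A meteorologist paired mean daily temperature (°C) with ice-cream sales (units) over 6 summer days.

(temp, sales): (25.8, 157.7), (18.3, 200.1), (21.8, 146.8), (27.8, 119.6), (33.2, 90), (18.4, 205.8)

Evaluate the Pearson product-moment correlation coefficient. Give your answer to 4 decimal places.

-0.9488

n = 6, Σx = 145.3, Σy = 920, Σx² = 3689.41, Σy² = 151217.34, Σxy = 21030.33
nΣxy − ΣxΣy = 126181.98 − 133676 = -7494.02
nΣx² − (Σx)² = 22136.46 − 21112.09 = 1024.37; nΣy² − (Σy)² = 907304.04 − 846400 = 60904.04
r = -7494.02 / √(1024.37 × 60904.04) = -7494.02 / 7898.6247 ≈ -0.9488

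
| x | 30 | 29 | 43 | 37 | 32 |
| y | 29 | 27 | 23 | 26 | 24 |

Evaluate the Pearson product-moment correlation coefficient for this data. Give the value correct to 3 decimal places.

-0.718

n = 5, Σx = 171, Σy = 129, Σx² = 5983, Σy² = 3351, Σxy = 4372
nΣxy − ΣxΣy = 21860 − 22059 = -199
nΣx² − (Σx)² = 29915 − 29241 = 674; nΣy² − (Σy)² = 16755 − 16641 = 114
r = -199 / √(674 × 114) = -199 / 277.1931 ≈ -0.718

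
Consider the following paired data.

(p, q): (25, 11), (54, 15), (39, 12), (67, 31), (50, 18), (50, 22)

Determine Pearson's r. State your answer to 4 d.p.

n = 6, Σp = 285, Σq = 109, Σp² = 14551, Σq² = 2259, Σpq = 5630
nΣpq − ΣpΣq = 33780 − 31065 = 2715
nΣp² − (Σp)² = 87306 − 81225 = 6081; nΣq² − (Σq)² = 13554 − 11881 = 1673
r = 2715 / √(6081 × 1673) = 2715 / 3189.5945 ≈ 0.8512

0.8512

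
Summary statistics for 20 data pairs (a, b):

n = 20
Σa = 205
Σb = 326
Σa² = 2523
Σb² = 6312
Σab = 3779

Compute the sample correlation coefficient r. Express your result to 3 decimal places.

0.674

r = (nΣab − ΣaΣb) / √[(nΣa² − (Σa)²)(nΣb² − (Σb)²)]
Numerator: 20×3779 − 205×326 = 8750
Denominator: √[(50460 − 42025)(126240 − 106276)] = √[8435 × 19964] = 12976.7615
r = 8750 / 12976.7615 ≈ 0.674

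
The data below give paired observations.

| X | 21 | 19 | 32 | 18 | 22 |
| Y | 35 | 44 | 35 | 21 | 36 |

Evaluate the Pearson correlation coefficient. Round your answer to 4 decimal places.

0.1650

n = 5, ΣX = 112, ΣY = 171, ΣX² = 2634, ΣY² = 6123, ΣXY = 3861
nΣXY − ΣXΣY = 19305 − 19152 = 153
nΣX² − (ΣX)² = 13170 − 12544 = 626; nΣY² − (ΣY)² = 30615 − 29241 = 1374
r = 153 / √(626 × 1374) = 153 / 927.4287 ≈ 0.1650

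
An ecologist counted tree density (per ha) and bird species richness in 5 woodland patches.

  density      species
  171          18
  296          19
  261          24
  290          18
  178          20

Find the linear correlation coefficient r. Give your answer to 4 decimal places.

0.1081

n = 5, Σx = 1196, Σy = 99, Σx² = 300762, Σy² = 1985, Σxy = 23746
nΣxy − ΣxΣy = 118730 − 118404 = 326
nΣx² − (Σx)² = 1503810 − 1430416 = 73394; nΣy² − (Σy)² = 9925 − 9801 = 124
r = 326 / √(73394 × 124) = 326 / 3016.7625 ≈ 0.1081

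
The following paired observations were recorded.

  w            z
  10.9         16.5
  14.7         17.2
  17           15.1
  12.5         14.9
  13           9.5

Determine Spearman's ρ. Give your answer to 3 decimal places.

0.100

Rank w: 1, 4, 5, 2, 3
Rank z: 4, 5, 3, 2, 1
d = rank(w) − rank(z): -3, -1, 2, 0, 2; Σd² = 18
ρ = 1 − 6Σd² / [n(n²−1)] = 1 − 6×18 / (5×24) = 1 − 108/120 ≈ 0.100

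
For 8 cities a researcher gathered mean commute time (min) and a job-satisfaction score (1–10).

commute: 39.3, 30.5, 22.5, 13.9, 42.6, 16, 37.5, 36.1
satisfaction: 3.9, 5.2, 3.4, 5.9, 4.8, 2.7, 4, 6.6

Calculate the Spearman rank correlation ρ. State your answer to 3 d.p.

0.048

Rank commute: 7, 4, 3, 1, 8, 2, 6, 5
Rank satisfaction: 3, 6, 2, 7, 5, 1, 4, 8
d = rank(commute) − rank(satisfaction): 4, -2, 1, -6, 3, 1, 2, -3; Σd² = 80
ρ = 1 − 6Σd² / [n(n²−1)] = 1 − 6×80 / (8×63) = 1 − 480/504 ≈ 0.048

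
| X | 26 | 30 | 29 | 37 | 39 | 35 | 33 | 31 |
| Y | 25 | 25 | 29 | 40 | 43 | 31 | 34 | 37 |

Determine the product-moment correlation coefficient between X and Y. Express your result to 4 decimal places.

0.8448

n = 8, ΣX = 260, ΣY = 264, ΣX² = 8582, ΣY² = 9026, ΣXY = 8752
nΣXY − ΣXΣY = 70016 − 68640 = 1376
nΣX² − (ΣX)² = 68656 − 67600 = 1056; nΣY² − (ΣY)² = 72208 − 69696 = 2512
r = 1376 / √(1056 × 2512) = 1376 / 1628.7026 ≈ 0.8448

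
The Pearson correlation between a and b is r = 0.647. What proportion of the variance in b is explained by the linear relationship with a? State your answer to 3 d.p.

0.419

r² = (0.647)² = 0.419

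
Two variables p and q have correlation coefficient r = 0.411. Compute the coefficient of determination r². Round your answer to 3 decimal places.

r² = (0.411)² = 0.169

0.169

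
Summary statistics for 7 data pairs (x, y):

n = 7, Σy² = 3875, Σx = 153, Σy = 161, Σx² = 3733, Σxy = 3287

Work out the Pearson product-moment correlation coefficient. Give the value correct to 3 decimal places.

-0.897

r = (nΣxy − ΣxΣy) / √[(nΣx² − (Σx)²)(nΣy² − (Σy)²)]
Numerator: 7×3287 − 153×161 = -1624
Denominator: √[(26131 − 23409)(27125 − 25921)] = √[2722 × 1204] = 1810.3281
r = -1624 / 1810.3281 ≈ -0.897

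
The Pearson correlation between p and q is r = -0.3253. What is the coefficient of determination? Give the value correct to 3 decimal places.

0.106

r² = (-0.3253)² = 0.106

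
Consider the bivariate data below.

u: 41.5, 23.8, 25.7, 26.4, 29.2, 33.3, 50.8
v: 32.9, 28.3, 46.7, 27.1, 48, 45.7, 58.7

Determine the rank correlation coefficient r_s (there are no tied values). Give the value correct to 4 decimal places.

0.5000

Rank u: 6, 1, 2, 3, 4, 5, 7
Rank v: 3, 2, 5, 1, 6, 4, 7
d = rank(u) − rank(v): 3, -1, -3, 2, -2, 1, 0; Σd² = 28
ρ = 1 − 6Σd² / [n(n²−1)] = 1 − 6×28 / (7×48) = 1 − 168/336 ≈ 0.5000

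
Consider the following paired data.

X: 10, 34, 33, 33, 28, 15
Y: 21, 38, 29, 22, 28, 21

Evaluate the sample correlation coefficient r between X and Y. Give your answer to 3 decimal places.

0.663

n = 6, ΣX = 153, ΣY = 159, ΣX² = 4443, ΣY² = 4435, ΣXY = 4284
nΣXY − ΣXΣY = 25704 − 24327 = 1377
nΣX² − (ΣX)² = 26658 − 23409 = 3249; nΣY² − (ΣY)² = 26610 − 25281 = 1329
r = 1377 / √(3249 × 1329) = 1377 / 2077.9608 ≈ 0.663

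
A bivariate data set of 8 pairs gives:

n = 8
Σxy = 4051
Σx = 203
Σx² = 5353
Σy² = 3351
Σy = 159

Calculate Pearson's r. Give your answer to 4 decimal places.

r = (nΣxy − ΣxΣy) / √[(nΣx² − (Σx)²)(nΣy² − (Σy)²)]
Numerator: 8×4051 − 203×159 = 131
Denominator: √[(42824 − 41209)(26808 − 25281)] = √[1615 × 1527] = 1570.3837
r = 131 / 1570.3837 ≈ 0.0834

0.0834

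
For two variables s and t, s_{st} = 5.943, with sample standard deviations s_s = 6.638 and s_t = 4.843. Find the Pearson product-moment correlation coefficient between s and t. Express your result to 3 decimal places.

0.185

r = Cov(s,t) / (s_s · s_t) = 5.943 / (6.638 × 4.843)
  = 5.943 / 32.1478 ≈ 0.185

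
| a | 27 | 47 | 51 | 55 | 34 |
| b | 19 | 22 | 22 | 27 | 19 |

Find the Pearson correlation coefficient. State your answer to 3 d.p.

0.870

n = 5, Σa = 214, Σb = 109, Σa² = 9720, Σb² = 2419, Σab = 4800
nΣab − ΣaΣb = 24000 − 23326 = 674
nΣa² − (Σa)² = 48600 − 45796 = 2804; nΣb² − (Σb)² = 12095 − 11881 = 214
r = 674 / √(2804 × 214) = 674 / 774.6328 ≈ 0.870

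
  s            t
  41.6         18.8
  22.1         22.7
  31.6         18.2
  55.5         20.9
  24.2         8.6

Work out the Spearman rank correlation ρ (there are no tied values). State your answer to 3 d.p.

0.000

Rank s: 4, 1, 3, 5, 2
Rank t: 3, 5, 2, 4, 1
d = rank(s) − rank(t): 1, -4, 1, 1, 1; Σd² = 20
ρ = 1 − 6Σd² / [n(n²−1)] = 1 − 6×20 / (5×24) = 1 − 120/120 ≈ 0.000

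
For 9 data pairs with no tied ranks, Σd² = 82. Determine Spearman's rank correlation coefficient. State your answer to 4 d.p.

0.3167

ρ = 1 − 6Σd² / [n(n²−1)] = 1 − 6×82 / (9×80)
  = 1 − 492/720 = 1 − 0.68333 ≈ 0.3167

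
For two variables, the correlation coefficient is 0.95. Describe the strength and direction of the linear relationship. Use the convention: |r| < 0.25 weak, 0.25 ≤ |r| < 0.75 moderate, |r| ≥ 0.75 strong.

r = 0.95 > 0 so the relationship is positive.
|r| = 0.95, which falls in the strong range.

strong positive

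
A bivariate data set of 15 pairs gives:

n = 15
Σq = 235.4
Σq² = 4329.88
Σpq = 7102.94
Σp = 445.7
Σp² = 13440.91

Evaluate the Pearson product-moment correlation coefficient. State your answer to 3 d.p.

0.306

r = (nΣpq − ΣpΣq) / √[(nΣp² − (Σp)²)(nΣq² − (Σq)²)]
Numerator: 15×7102.94 − 445.7×235.4 = 1626.32
Denominator: √[(201613.65 − 198648.49)(64948.2 − 55413.16)] = √[2965.16 × 9535.04] = 5317.2285
r = 1626.32 / 5317.2285 ≈ 0.306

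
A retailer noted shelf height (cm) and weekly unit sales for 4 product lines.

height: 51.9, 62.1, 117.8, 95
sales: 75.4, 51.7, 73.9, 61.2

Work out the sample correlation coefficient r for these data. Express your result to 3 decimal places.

n = 4, Σx = 326.8, Σy = 262.2, Σx² = 29451.86, Σy² = 17564.7, Σxy = 21643.25
nΣxy − ΣxΣy = 86573 − 85686.96 = 886.04
nΣx² − (Σx)² = 117807.44 − 106798.24 = 11009.2; nΣy² − (Σy)² = 70258.8 − 68748.84 = 1509.96
r = 886.04 / √(11009.2 × 1509.96) = 886.04 / 4077.1867 ≈ 0.217

0.217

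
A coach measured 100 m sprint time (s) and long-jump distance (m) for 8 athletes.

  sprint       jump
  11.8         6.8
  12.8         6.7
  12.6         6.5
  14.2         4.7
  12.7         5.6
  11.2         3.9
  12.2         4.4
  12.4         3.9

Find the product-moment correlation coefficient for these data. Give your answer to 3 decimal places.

n = 8, Σx = 99.9, Σy = 42.5, Σx² = 1252.81, Σy² = 236.61, Σxy = 531.48
nΣxy − ΣxΣy = 4251.84 − 4245.75 = 6.09
nΣx² − (Σx)² = 10022.48 − 9980.01 = 42.47; nΣy² − (Σy)² = 1892.88 − 1806.25 = 86.63
r = 6.09 / √(42.47 × 86.63) = 6.09 / 60.6562 ≈ 0.100

0.100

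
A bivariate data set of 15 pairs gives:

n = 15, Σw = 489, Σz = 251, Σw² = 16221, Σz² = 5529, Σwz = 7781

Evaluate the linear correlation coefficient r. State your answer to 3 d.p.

r = (nΣwz − ΣwΣz) / √[(nΣw² − (Σw)²)(nΣz² − (Σz)²)]
Numerator: 15×7781 − 489×251 = -6024
Denominator: √[(243315 − 239121)(82935 − 63001)] = √[4194 × 19934] = 9143.4783
r = -6024 / 9143.4783 ≈ -0.659

-0.659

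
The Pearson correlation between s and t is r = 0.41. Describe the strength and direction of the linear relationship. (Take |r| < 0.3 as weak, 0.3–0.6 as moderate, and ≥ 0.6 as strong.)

r = 0.41 > 0 so the relationship is positive.
|r| = 0.41, which falls in the moderate range.

moderate positive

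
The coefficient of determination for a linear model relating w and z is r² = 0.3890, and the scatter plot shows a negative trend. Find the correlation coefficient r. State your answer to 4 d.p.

-0.6237

|r| = √0.3890 = 0.6237
The association is negative, so r = −0.6237.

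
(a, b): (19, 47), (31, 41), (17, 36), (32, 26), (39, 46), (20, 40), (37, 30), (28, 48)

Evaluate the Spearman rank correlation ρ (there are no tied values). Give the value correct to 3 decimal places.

-0.190

Rank a: 2, 5, 1, 6, 8, 3, 7, 4
Rank b: 7, 5, 3, 1, 6, 4, 2, 8
d = rank(a) − rank(b): -5, 0, -2, 5, 2, -1, 5, -4; Σd² = 100
ρ = 1 − 6Σd² / [n(n²−1)] = 1 − 6×100 / (8×63) = 1 − 600/504 ≈ -0.190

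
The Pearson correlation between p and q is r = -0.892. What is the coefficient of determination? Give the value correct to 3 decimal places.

0.796

r² = (-0.892)² = 0.796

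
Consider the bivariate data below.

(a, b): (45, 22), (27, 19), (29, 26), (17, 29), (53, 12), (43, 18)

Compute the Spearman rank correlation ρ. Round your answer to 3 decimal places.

-0.714

Rank a: 5, 2, 3, 1, 6, 4
Rank b: 4, 3, 5, 6, 1, 2
d = rank(a) − rank(b): 1, -1, -2, -5, 5, 2; Σd² = 60
ρ = 1 − 6Σd² / [n(n²−1)] = 1 − 6×60 / (6×35) = 1 − 360/210 ≈ -0.714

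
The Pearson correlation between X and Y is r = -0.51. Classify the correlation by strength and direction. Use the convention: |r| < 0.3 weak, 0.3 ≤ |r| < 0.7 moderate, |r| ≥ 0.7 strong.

r = -0.51 < 0 so the relationship is negative.
|r| = 0.51, which falls in the moderate range.

moderate negative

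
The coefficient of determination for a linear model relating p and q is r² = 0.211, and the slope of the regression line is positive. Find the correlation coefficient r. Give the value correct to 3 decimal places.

|r| = √0.211 = 0.459
The association is positive, so r = 0.459.

0.459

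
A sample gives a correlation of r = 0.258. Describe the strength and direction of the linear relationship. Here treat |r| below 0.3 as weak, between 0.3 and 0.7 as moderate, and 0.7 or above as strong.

weak positive

r = 0.258 > 0 so the relationship is positive.
|r| = 0.258, which falls in the weak range.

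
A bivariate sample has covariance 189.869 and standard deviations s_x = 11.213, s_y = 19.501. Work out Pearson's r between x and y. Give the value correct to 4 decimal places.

r = Cov(x,y) / (s_x · s_y) = 189.869 / (11.213 × 19.501)
  = 189.869 / 218.6647 ≈ 0.8683

0.8683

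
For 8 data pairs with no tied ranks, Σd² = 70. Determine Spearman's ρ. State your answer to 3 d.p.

0.167

ρ = 1 − 6Σd² / [n(n²−1)] = 1 − 6×70 / (8×63)
  = 1 − 420/504 = 1 − 0.8333 ≈ 0.167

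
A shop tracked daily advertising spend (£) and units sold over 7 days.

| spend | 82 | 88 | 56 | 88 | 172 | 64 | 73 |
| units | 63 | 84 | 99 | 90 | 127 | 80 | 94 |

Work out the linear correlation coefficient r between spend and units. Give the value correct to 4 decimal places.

n = 7, Σx = 623, Σy = 637, Σx² = 64357, Σy² = 60291, Σxy = 59848
nΣxy − ΣxΣy = 418936 − 396851 = 22085
nΣx² − (Σx)² = 450499 − 388129 = 62370; nΣy² − (Σy)² = 422037 − 405769 = 16268
r = 22085 / √(62370 × 16268) = 22085 / 31853.3383 ≈ 0.6933

0.6933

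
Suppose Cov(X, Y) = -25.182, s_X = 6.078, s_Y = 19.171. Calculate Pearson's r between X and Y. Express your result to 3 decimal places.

-0.216

r = Cov(X,Y) / (s_X · s_Y) = -25.182 / (6.078 × 19.171)
  = -25.182 / 116.5213 ≈ -0.216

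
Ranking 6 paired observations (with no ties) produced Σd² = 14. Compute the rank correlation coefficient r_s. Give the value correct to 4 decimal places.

ρ = 1 − 6Σd² / [n(n²−1)] = 1 − 6×14 / (6×35)
  = 1 − 84/210 = 1 − 0.40000 ≈ 0.6000

0.6000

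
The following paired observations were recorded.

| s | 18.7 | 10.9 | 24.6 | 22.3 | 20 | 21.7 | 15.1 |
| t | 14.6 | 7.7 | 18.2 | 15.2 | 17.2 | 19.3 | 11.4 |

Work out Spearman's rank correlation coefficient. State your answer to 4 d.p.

Rank s: 3, 1, 7, 6, 4, 5, 2
Rank t: 3, 1, 6, 4, 5, 7, 2
d = rank(s) − rank(t): 0, 0, 1, 2, -1, -2, 0; Σd² = 10
ρ = 1 − 6Σd² / [n(n²−1)] = 1 − 6×10 / (7×48) = 1 − 60/336 ≈ 0.8214

0.8214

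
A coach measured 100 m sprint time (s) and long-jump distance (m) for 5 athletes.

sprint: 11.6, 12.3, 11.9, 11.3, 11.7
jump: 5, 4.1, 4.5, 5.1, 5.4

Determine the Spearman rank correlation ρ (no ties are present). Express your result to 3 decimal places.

Rank sprint: 2, 5, 4, 1, 3
Rank jump: 3, 1, 2, 4, 5
d = rank(sprint) − rank(jump): -1, 4, 2, -3, -2; Σd² = 34
ρ = 1 − 6Σd² / [n(n²−1)] = 1 − 6×34 / (5×24) = 1 − 204/120 ≈ -0.700

-0.700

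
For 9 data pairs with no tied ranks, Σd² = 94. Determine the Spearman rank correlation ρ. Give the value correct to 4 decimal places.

ρ = 1 − 6Σd² / [n(n²−1)] = 1 − 6×94 / (9×80)
  = 1 − 564/720 = 1 − 0.78333 ≈ 0.2167

0.2167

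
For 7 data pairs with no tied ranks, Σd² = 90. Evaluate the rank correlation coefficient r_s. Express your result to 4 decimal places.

-0.6071

ρ = 1 − 6Σd² / [n(n²−1)] = 1 − 6×90 / (7×48)
  = 1 − 540/336 = 1 − 1.60714 ≈ -0.6071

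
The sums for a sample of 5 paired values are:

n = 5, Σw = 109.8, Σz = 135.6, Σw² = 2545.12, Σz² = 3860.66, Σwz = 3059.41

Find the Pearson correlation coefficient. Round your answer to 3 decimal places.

r = (nΣwz − ΣwΣz) / √[(nΣw² − (Σw)²)(nΣz² − (Σz)²)]
Numerator: 5×3059.41 − 109.8×135.6 = 408.17
Denominator: √[(12725.6 − 12056.04)(19303.3 − 18387.36)] = √[669.56 × 915.94] = 783.1199
r = 408.17 / 783.1199 ≈ 0.521

0.521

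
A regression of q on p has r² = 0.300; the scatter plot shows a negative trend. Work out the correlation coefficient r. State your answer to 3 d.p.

-0.548

|r| = √0.300 = 0.548
The association is negative, so r = −0.548.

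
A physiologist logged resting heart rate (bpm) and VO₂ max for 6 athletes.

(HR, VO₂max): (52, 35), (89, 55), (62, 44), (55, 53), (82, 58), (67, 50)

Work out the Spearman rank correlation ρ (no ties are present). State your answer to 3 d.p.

0.771

Rank HR: 1, 6, 3, 2, 5, 4
Rank VO₂max: 1, 5, 2, 4, 6, 3
d = rank(HR) − rank(VO₂max): 0, 1, 1, -2, -1, 1; Σd² = 8
ρ = 1 − 6Σd² / [n(n²−1)] = 1 − 6×8 / (6×35) = 1 − 48/210 ≈ 0.771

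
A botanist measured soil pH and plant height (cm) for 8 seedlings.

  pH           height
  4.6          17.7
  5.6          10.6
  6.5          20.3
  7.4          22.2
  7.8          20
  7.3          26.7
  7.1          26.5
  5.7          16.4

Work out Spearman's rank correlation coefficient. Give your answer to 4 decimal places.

0.6190

Rank pH: 1, 2, 4, 7, 8, 6, 5, 3
Rank height: 3, 1, 5, 6, 4, 8, 7, 2
d = rank(pH) − rank(height): -2, 1, -1, 1, 4, -2, -2, 1; Σd² = 32
ρ = 1 − 6Σd² / [n(n²−1)] = 1 − 6×32 / (8×63) = 1 − 192/504 ≈ 0.6190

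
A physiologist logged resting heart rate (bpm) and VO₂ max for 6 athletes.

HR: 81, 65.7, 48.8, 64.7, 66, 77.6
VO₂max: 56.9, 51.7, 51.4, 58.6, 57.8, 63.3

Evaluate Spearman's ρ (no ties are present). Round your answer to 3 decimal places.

Rank HR: 6, 3, 1, 2, 4, 5
Rank VO₂max: 3, 2, 1, 5, 4, 6
d = rank(HR) − rank(VO₂max): 3, 1, 0, -3, 0, -1; Σd² = 20
ρ = 1 − 6Σd² / [n(n²−1)] = 1 − 6×20 / (6×35) = 1 − 120/210 ≈ 0.429

0.429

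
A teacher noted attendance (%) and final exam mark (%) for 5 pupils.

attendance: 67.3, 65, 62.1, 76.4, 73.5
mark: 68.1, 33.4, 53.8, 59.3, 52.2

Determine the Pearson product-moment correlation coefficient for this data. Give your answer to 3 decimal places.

n = 5, Σx = 344.3, Σy = 266.8, Σx² = 23849.91, Σy² = 14888.94, Σxy = 18462.33
nΣxy − ΣxΣy = 92311.65 − 91859.24 = 452.41
nΣx² − (Σx)² = 119249.55 − 118542.49 = 707.06; nΣy² − (Σy)² = 74444.7 − 71182.24 = 3262.46
r = 452.41 / √(707.06 × 3262.46) = 452.41 / 1518.8005 ≈ 0.298

0.298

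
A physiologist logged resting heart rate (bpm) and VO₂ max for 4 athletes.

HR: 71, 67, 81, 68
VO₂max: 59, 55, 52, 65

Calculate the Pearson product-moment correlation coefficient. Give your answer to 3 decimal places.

n = 4, Σx = 287, Σy = 231, Σx² = 20715, Σy² = 13435, Σxy = 16506
nΣxy − ΣxΣy = 66024 − 66297 = -273
nΣx² − (Σx)² = 82860 − 82369 = 491; nΣy² − (Σy)² = 53740 − 53361 = 379
r = -273 / √(491 × 379) = -273 / 431.3803 ≈ -0.633

-0.633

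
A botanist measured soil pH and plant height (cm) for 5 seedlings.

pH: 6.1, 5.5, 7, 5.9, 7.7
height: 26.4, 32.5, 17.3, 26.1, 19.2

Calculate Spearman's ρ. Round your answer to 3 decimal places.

-0.800

Rank pH: 3, 1, 4, 2, 5
Rank height: 4, 5, 1, 3, 2
d = rank(pH) − rank(height): -1, -4, 3, -1, 3; Σd² = 36
ρ = 1 − 6Σd² / [n(n²−1)] = 1 − 6×36 / (5×24) = 1 − 216/120 ≈ -0.800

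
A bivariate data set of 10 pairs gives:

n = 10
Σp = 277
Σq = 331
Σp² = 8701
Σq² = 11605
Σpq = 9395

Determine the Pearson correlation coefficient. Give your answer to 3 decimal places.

r = (nΣpq − ΣpΣq) / √[(nΣp² − (Σp)²)(nΣq² − (Σq)²)]
Numerator: 10×9395 − 277×331 = 2263
Denominator: √[(87010 − 76729)(116050 − 109561)] = √[10281 × 6489] = 8167.8277
r = 2263 / 8167.8277 ≈ 0.277

0.277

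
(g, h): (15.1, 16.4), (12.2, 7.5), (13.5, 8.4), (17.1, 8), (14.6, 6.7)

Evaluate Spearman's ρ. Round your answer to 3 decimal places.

0.300

Rank g: 4, 1, 2, 5, 3
Rank h: 5, 2, 4, 3, 1
d = rank(g) − rank(h): -1, -1, -2, 2, 2; Σd² = 14
ρ = 1 − 6Σd² / [n(n²−1)] = 1 − 6×14 / (5×24) = 1 − 84/120 ≈ 0.300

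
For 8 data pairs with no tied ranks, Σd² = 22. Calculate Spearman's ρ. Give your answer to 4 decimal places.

0.7381

ρ = 1 − 6Σd² / [n(n²−1)] = 1 − 6×22 / (8×63)
  = 1 − 132/504 = 1 − 0.26190 ≈ 0.7381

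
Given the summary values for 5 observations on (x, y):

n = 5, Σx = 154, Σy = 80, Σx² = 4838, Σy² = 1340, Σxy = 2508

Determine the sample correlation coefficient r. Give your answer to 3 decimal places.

r = (nΣxy − ΣxΣy) / √[(nΣx² − (Σx)²)(nΣy² − (Σy)²)]
Numerator: 5×2508 − 154×80 = 220
Denominator: √[(24190 − 23716)(6700 − 6400)] = √[474 × 300] = 377.0942
r = 220 / 377.0942 ≈ 0.583

0.583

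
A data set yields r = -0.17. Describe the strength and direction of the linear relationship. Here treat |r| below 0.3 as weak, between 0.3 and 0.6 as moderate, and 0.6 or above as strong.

weak negative

r = -0.17 < 0 so the relationship is negative.
|r| = 0.17, which falls in the weak range.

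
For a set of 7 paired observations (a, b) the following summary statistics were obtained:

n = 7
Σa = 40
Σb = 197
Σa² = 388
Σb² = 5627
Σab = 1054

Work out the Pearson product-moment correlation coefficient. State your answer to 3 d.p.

r = (nΣab − ΣaΣb) / √[(nΣa² − (Σa)²)(nΣb² − (Σb)²)]
Numerator: 7×1054 − 40×197 = -502
Denominator: √[(2716 − 1600)(39389 − 38809)] = √[1116 × 580] = 804.5371
r = -502 / 804.5371 ≈ -0.624

-0.624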